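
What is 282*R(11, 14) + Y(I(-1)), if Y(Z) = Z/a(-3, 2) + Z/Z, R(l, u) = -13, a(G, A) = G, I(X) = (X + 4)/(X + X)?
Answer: -7329/2 ≈ -3664.5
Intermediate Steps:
I(X) = (4 + X)/(2*X) (I(X) = (4 + X)/((2*X)) = (4 + X)*(1/(2*X)) = (4 + X)/(2*X))
Y(Z) = 1 - Z/3 (Y(Z) = Z/(-3) + Z/Z = Z*(-1/3) + 1 = -Z/3 + 1 = 1 - Z/3)
282*R(11, 14) + Y(I(-1)) = 282*(-13) + (1 - (4 - 1)/(6*(-1))) = -3666 + (1 - (-1)*3/6) = -3666 + (1 - 1/3*(-3/2)) = -3666 + (1 + 1/2) = -3666 + 3/2 = -7329/2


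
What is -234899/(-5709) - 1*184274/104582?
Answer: 11757093476/298529319 ≈ 39.383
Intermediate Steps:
-234899/(-5709) - 1*184274/104582 = -234899*(-1/5709) - 184274*1/104582 = 234899/5709 - 92137/52291 = 11757093476/298529319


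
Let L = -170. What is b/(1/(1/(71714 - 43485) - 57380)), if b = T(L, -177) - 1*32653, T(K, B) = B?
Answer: 53177378023770/28229 ≈ 1.8838e+9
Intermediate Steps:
b = -32830 (b = -177 - 1*32653 = -177 - 32653 = -32830)
b/(1/(1/(71714 - 43485) - 57380)) = -(-1883785400 + 32830/(71714 - 43485)) = -32830/(1/(1/28229 - 57380)) = -32830/(1/(-1619780019/28229)) = -32830/(-28229/1619780019) = -32830*(-1619780019/28229) = 53177378023770/28229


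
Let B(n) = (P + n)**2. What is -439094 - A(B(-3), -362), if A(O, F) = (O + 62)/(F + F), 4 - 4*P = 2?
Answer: -1271615951/2896 ≈ -4.3909e+5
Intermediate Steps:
P = 1/2 (P = 1 - 1/4*2 = 1 - 1/2 = 1/2 ≈ 0.50000)
B(n) = (1/2 + n)**2
A(O, F) = (62 + O)/(2*F) (A(O, F) = (62 + O)/((2*F)) = (62 + O)*(1/(2*F)) = (62 + O)/(2*F))
-439094 - A(B(-3), -362) = -439094 - (62 + (1 + 2*(-3))**2/4)/(2*(-362)) = -439094 - (-1)*(62 + (1 - 6)**2/4)/(2*362) = -439094 - (-1)*(62 + (1/4)*(-5)**2)/(2*362) = -439094 - (-1)*(62 + (1/4)*25)/(2*362) = -439094 - (-1)*(62 + 25/4)/(2*362) = -439094 - (-1)*273/(2*362*4) = -439094 - 1*(-273/2896) = -439094 + 273/2896 = -1271615951/2896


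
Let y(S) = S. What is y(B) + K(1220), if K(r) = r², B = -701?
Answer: 1487699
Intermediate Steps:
y(B) + K(1220) = -701 + 1220² = -701 + 1488400 = 1487699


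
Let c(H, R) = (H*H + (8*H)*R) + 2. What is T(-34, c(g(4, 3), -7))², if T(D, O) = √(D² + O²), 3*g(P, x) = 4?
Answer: 500680/81 ≈ 6181.2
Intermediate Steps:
g(P, x) = 4/3 (g(P, x) = (⅓)*4 = 4/3)
c(H, R) = 2 + H² + 8*H*R (c(H, R) = (H² + 8*H*R) + 2 = 2 + H² + 8*H*R)
T(-34, c(g(4, 3), -7))² = (√((-34)² + (2 + (4/3)² + 8*(4/3)*(-7))²))² = (√(1156 + (2 + 16/9 - 224/3)²))² = (√(1156 + (-638/9)²))² = (√(1156 + 407044/81))² = (√(500680/81))² = (2*√125170/9)² = 500680/81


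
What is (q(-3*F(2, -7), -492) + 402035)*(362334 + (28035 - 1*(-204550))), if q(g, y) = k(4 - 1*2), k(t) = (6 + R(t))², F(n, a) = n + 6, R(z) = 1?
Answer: 239207411196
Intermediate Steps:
F(n, a) = 6 + n
k(t) = 49 (k(t) = (6 + 1)² = 7² = 49)
q(g, y) = 49
(q(-3*F(2, -7), -492) + 402035)*(362334 + (28035 - 1*(-204550))) = (49 + 402035)*(362334 + (28035 - 1*(-204550))) = 402084*(362334 + (28035 + 204550)) = 402084*(362334 + 232585) = 402084*594919 = 239207411196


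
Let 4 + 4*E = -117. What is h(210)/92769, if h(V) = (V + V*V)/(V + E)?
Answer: 59080/22233637 ≈ 0.0026572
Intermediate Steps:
E = -121/4 (E = -1 + (1/4)*(-117) = -1 - 117/4 = -121/4 ≈ -30.250)
h(V) = (V + V**2)/(-121/4 + V) (h(V) = (V + V*V)/(V - 121/4) = (V + V**2)/(-121/4 + V))
h(210)/92769 = (4*210*(1 + 210)/(-121 + 4*210))/92769 = (4*210*211/(-121 + 840))*(1/92769) = (4*210*211/719)*(1/92769) = (4*210*(1/719)*211)*(1/92769) = (177240/719)*(1/92769) = 59080/22233637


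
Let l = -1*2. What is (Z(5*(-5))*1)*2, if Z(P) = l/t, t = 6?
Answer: -⅔ ≈ -0.66667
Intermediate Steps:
l = -2
Z(P) = -⅓ (Z(P) = -2/6 = -2*⅙ = -⅓)
(Z(5*(-5))*1)*2 = -⅓*1*2 = -⅓*2 = -⅔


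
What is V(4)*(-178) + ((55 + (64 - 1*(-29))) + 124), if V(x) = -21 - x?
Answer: 4722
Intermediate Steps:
V(4)*(-178) + ((55 + (64 - 1*(-29))) + 124) = (-21 - 1*4)*(-178) + ((55 + (64 - 1*(-29))) + 124) = (-21 - 4)*(-178) + ((55 + (64 + 29)) + 124) = -25*(-178) + ((55 + 93) + 124) = 4450 + (148 + 124) = 4450 + 272 = 4722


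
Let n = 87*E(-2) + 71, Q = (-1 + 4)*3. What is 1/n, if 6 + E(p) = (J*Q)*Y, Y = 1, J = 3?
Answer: 1/1898 ≈ 0.00052687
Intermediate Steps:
Q = 9 (Q = 3*3 = 9)
E(p) = 21 (E(p) = -6 + (3*9)*1 = -6 + 27*1 = -6 + 27 = 21)
n = 1898 (n = 87*21 + 71 = 1827 + 71 = 1898)
1/n = 1/1898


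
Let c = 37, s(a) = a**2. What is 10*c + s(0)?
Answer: 370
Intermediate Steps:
10*c + s(0) = 10*37 + 0**2 = 370 + 0 = 370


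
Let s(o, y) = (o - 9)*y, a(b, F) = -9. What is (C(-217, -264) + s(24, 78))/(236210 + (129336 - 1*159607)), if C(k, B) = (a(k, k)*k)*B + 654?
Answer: -513768/205939 ≈ -2.4948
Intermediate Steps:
s(o, y) = y*(-9 + o) (s(o, y) = (-9 + o)*y = y*(-9 + o))
C(k, B) = 654 - 9*B*k (C(k, B) = (-9*k)*B + 654 = -9*B*k + 654 = 654 - 9*B*k)
(C(-217, -264) + s(24, 78))/(236210 + (129336 - 1*159607)) = ((654 - 9*(-264)*(-217)) + 78*(-9 + 24))/(236210 + (129336 - 1*159607)) = ((654 - 515592) + 78*15)/(236210 + (129336 - 159607)) = (-514938 + 1170)/(236210 - 30271) = -513768/205939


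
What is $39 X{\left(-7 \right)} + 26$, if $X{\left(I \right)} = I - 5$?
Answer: $-442$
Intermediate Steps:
$X{\left(I \right)} = -5 + I$
$39 X{\left(-7 \right)} + 26 = 39 \left(-5 - 7\right) + 26 = 39 \left(-12\right) + 26 = -468 + 26 = -442$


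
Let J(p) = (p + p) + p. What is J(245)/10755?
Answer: 49/717 ≈ 0.068340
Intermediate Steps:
J(p) = 3*p (J(p) = 2*p + p = 3*p)
J(245)/10755 = (3*245)/10755 = 735*(1/10755) = 49/717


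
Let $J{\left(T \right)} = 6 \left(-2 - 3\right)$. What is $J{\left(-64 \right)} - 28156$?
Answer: $-28186$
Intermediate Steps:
$J{\left(T \right)} = -30$ ($J{\left(T \right)} = 6 \left(-5\right) = -30$)
$J{\left(-64 \right)} - 28156 = -30 - 28156 = -28186$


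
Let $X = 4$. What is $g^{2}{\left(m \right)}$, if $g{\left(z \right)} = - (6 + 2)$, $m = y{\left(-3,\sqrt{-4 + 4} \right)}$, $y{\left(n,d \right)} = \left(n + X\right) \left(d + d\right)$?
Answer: $64$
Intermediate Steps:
$y{\left(n,d \right)} = 2 d \left(4 + n\right)$ ($y{\left(n,d \right)} = \left(n + 4\right) \left(d + d\right) = \left(4 + n\right) 2 d = 2 d \left(4 + n\right)$)
$m = 0$ ($m = 2 \sqrt{-4 + 4} \left(4 - 3\right) = 2 \sqrt{0} \cdot 1 = 2 \cdot 0 \cdot 1 = 0$)
$g{\left(z \right)} = -8$ ($g{\left(z \right)} = \left(-1\right) 8 = -8$)
$g^{2}{\left(m \right)} = \left(-8\right)^{2} = 64$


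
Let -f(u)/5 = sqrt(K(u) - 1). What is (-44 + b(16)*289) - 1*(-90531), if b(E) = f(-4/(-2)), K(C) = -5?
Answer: 90487 - 1445*I*sqrt(6) ≈ 90487.0 - 3539.5*I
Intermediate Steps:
f(u) = -5*I*sqrt(6) (f(u) = -5*sqrt(-5 - 1) = -5*I*sqrt(6))
b(E) = -5*I*sqrt(6)
(-44 + b(16)*289) - 1*(-90531) = (-44 - 5*I*sqrt(6)*289) - 1*(-90531) = (-44 - 1445*I*sqrt(6)) + 90531 = 90487 - 1445*I*sqrt(6)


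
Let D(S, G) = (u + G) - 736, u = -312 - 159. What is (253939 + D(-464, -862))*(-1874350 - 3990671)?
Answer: -1477222839270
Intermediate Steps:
u = -471
D(S, G) = -1207 + G (D(S, G) = (-471 + G) - 736 = -1207 + G)
(253939 + D(-464, -862))*(-1874350 - 3990671) = (253939 + (-1207 - 862))*(-1874350 - 3990671) = (253939 - 2069)*(-5865021) = 251870*(-5865021) = -1477222839270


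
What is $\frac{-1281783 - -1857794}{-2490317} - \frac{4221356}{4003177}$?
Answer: $- \frac{12818388596799}{9969179737109} \approx -1.2858$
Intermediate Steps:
$\frac{-1281783 - -1857794}{-2490317} - \frac{4221356}{4003177} = \left(-1281783 + 1857794\right) \left(- \frac{1}{2490317}\right) - \frac{4221356}{4003177} = 576011 \left(- \frac{1}{2490317}\right) - \frac{4221356}{4003177} = - \frac{576011}{2490317} - \frac{4221356}{4003177} = - \frac{12818388596799}{9969179737109}$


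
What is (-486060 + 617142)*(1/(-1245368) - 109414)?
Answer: -8930662168589973/622684 ≈ -1.4342e+10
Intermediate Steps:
(-486060 + 617142)*(1/(-1245368) - 109414) = 131082*(-1/1245368 - 109414) = 131082*(-136260694353/1245368) = -8930662168589973/622684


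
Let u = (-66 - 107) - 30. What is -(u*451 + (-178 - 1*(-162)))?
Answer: 91569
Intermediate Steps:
u = -203 (u = -173 - 30 = -203)
-(u*451 + (-178 - 1*(-162))) = -(-203*451 + (-178 - 1*(-162))) = -(-91553 + (-178 + 162)) = -(-91553 - 16) = -1*(-91569) = 91569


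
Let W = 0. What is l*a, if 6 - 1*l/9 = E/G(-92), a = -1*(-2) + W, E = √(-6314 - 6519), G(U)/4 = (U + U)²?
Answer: 108 - 9*I*√12833/67712 ≈ 108.0 - 0.015057*I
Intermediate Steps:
G(U) = 16*U² (G(U) = 4*(U + U)² = 4*(2*U)² = 4*(4*U²) = 16*U²)
E = I*√12833 (E = √(-12833) = I*√12833 ≈ 113.28*I)
a = 2 (a = -1*(-2) + 0 = 2 + 0 = 2)
l = 54 - 9*I*√12833/135424 (l = 54 - 9*I*√12833/(16*(-92)²) = 54 - 9*I*√12833/(16*8464) = 54 - 9*I*√12833/135424 ≈ 54.0 - 0.0075285*I)
l*a = (54 - 9*I*√12833/135424)*2 = 108 - 9*I*√12833/67712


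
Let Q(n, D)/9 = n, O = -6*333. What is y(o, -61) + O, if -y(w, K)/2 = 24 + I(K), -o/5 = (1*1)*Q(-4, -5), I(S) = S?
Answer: -1924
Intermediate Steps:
O = -1998
Q(n, D) = 9*n
o = 180 (o = -5*1*1*9*(-4) = -5*(-36) = 180)
y(w, K) = -48 - 2*K (y(w, K) = -2*(24 + K) = -48 - 2*K)
y(o, -61) + O = (-48 - 2*(-61)) - 1998 = (-48 + 122) - 1998 = 74 - 1998 = -1924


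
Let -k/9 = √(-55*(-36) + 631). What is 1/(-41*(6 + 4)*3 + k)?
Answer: -410/433803 + √2611/144601 ≈ -0.00059176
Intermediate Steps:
k = -9*√2611 (k = -9*√(-55*(-36) + 631) = -9*√(1980 + 631) = -9*√2611 ≈ -459.88)
1/(-41*(6 + 4)*3 + k) = 1/(-41*(6 + 4)*3 - 9*√2611) = 1/(-410*3 - 9*√2611) = 1/(-41*30 - 9*√2611) = 1/(-1230 - 9*√2611)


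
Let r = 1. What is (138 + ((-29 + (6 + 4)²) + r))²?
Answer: 44100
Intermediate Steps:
(138 + ((-29 + (6 + 4)²) + r))² = (138 + ((-29 + (6 + 4)²) + 1))² = (138 + ((-29 + 10²) + 1))² = (138 + ((-29 + 100) + 1))² = (138 + (71 + 1))² = (138 + 72)² = 210² = 44100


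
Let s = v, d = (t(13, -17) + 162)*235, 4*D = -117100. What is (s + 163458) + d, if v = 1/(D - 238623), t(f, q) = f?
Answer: 54807376533/267898 ≈ 2.0458e+5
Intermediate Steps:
D = -29275 (D = (1/4)*(-117100) = -29275)
v = -1/267898 (v = 1/(-29275 - 238623) = 1/(-267898) = -1/267898 ≈ -3.7328e-6)
d = 41125 (d = (13 + 162)*235 = 175*235 = 41125)
s = -1/267898 ≈ -3.7328e-6
(s + 163458) + d = (-1/267898 + 163458) + 41125 = 43790071283/267898 + 41125 = 54807376533/267898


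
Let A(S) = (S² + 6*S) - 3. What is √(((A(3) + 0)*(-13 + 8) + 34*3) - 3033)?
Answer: 3*I*√339 ≈ 55.236*I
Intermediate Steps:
A(S) = -3 + S² + 6*S
√(((A(3) + 0)*(-13 + 8) + 34*3) - 3033) = √((((-3 + 3² + 6*3) + 0)*(-13 + 8) + 34*3) - 3033) = √((((-3 + 9 + 18) + 0)*(-5) + 102) - 3033) = √(((24 + 0)*(-5) + 102) - 3033) = √((24*(-5) + 102) - 3033) = √((-120 + 102) - 3033) = √(-18 - 3033) = √(-3051) = 3*I*√339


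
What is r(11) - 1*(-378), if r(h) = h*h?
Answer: 499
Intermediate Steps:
r(h) = h**2
r(11) - 1*(-378) = 11**2 - 1*(-378) = 121 + 378 = 499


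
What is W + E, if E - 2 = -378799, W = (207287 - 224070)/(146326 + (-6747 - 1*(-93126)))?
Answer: -88147972668/232705 ≈ -3.7880e+5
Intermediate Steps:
W = -16783/232705 (W = -16783/(146326 + (-6747 + 93126)) = -16783/(146326 + 86379) = -16783/232705 ≈ -0.072121)
E = -378797 (E = 2 - 378799 = -378797)
W + E = -16783/232705 - 378797 = -88147972668/232705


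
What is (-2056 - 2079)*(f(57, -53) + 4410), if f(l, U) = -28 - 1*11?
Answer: -18074085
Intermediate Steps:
f(l, U) = -39 (f(l, U) = -28 - 11 = -39)
(-2056 - 2079)*(f(57, -53) + 4410) = (-2056 - 2079)*(-39 + 4410) = -4135*4371 = -18074085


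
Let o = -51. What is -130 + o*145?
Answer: -7525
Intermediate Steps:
-130 + o*145 = -130 - 51*145 = -130 - 7395 = -7525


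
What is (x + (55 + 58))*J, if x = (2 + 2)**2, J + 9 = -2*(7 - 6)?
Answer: -1419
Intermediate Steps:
J = -11 (J = -9 - 2*(7 - 6) = -9 - 2*1 = -9 - 2 = -11)
x = 16 (x = 4**2 = 16)
(x + (55 + 58))*J = (16 + (55 + 58))*(-11) = (16 + 113)*(-11) = 129*(-11) = -1419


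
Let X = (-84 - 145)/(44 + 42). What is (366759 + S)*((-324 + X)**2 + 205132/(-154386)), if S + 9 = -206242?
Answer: 2444586686085271367/142729857 ≈ 1.7127e+10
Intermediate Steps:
S = -206251 (S = -9 - 206242 = -206251)
X = -229/86 ≈ -2.6628
(366759 + S)*((-324 + X)**2 + 205132/(-154386)) = (366759 - 206251)*((-324 - 229/86)**2 + 205132/(-154386)) = 160508*((-28093/86)**2 + 205132*(-1/154386)) = 160508*(789216649/7396 - 102566/77193) = 160508*(60921242208121/570919428) = 2444586686085271367/142729857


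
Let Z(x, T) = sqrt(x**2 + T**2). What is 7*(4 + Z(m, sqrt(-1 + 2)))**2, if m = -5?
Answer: 294 + 56*sqrt(26) ≈ 579.54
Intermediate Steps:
Z(x, T) = sqrt(T**2 + x**2)
7*(4 + Z(m, sqrt(-1 + 2)))**2 = 7*(4 + sqrt((sqrt(-1 + 2))**2 + (-5)**2))**2 = 7*(4 + sqrt((sqrt(1))**2 + 25))**2 = 7*(4 + sqrt(1**2 + 25))**2 = 7*(4 + sqrt(1 + 25))**2 = 7*(4 + sqrt(26))**2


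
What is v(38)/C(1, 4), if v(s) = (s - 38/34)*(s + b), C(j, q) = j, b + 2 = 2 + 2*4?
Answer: 28842/17 ≈ 1696.6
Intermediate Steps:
b = 8 (b = -2 + (2 + 2*4) = -2 + (2 + 8) = -2 + 10 = 8)
v(s) = (8 + s)*(-19/17 + s) (v(s) = (s - 38/34)*(s + 8) = (s - 38*1/34)*(8 + s) = (s - 19/17)*(8 + s) = (-19/17 + s)*(8 + s) = (8 + s)*(-19/17 + s))
v(38)/C(1, 4) = (-152/17 + 38**2 + (117/17)*38)/1 = (-152/17 + 1444 + 4446/17)*1 = (28842/17)*1 = 28842/17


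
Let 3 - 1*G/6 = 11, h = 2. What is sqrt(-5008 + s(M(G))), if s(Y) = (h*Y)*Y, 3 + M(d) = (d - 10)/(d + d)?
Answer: I*sqrt(11511982)/48 ≈ 70.686*I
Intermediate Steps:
G = -48 (G = 18 - 6*11 = 18 - 66 = -48)
M(d) = -3 + (-10 + d)/(2*d) (M(d) = -3 + (d - 10)/(d + d) = -3 + (-10 + d)/((2*d)) = -3 + (-10 + d)*(1/(2*d)) = -3 + (-10 + d)/(2*d))
s(Y) = 2*Y**2 (s(Y) = (2*Y)*Y = 2*Y**2)
sqrt(-5008 + s(M(G))) = sqrt(-5008 + 2*(-5/2 - 5/(-48))**2) = sqrt(-5008 + 2*(-5/2 - 5*(-1/48))**2) = sqrt(-5008 + 2*(-5/2 + 5/48)**2) = sqrt(-5008 + 2*(-115/48)**2) = sqrt(-5008 + 2*(13225/2304)) = sqrt(-5008 + 13225/1152) = sqrt(-5755991/1152) = I*sqrt(11511982)/48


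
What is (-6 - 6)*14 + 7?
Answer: -161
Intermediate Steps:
(-6 - 6)*14 + 7 = -12*14 + 7 = -168 + 7 = -161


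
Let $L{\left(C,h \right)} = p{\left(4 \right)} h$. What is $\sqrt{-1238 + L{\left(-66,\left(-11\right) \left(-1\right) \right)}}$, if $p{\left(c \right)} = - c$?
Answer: $i \sqrt{1282} \approx 35.805 i$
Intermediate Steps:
$L{\left(C,h \right)} = - 4 h$ ($L{\left(C,h \right)} = \left(-1\right) 4 h = - 4 h$)
$\sqrt{-1238 + L{\left(-66,\left(-11\right) \left(-1\right) \right)}} = \sqrt{-1238 - 4 \left(\left(-11\right) \left(-1\right)\right)} = \sqrt{-1238 - 44} = \sqrt{-1282} = i \sqrt{1282}$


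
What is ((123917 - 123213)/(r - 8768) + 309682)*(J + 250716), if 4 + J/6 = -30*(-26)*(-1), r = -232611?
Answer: 18389576779173288/241379 ≈ 7.6185e+10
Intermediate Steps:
J = -4704 (J = -24 + 6*(-30*(-26)*(-1)) = -24 + 6*(780*(-1)) = -24 + 6*(-780) = -24 - 4680 = -4704)
((123917 - 123213)/(r - 8768) + 309682)*(J + 250716) = ((123917 - 123213)/(-232611 - 8768) + 309682)*(-4704 + 250716) = (704/(-241379) + 309682)*246012 = (704*(-1/241379) + 309682)*246012 = (-704/241379 + 309682)*246012 = (74750730774/241379)*246012 = 18389576779173288/241379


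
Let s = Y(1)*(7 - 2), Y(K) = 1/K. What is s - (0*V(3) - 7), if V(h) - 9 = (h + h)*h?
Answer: 12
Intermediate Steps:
V(h) = 9 + 2*h**2 (V(h) = 9 + (h + h)*h = 9 + (2*h)*h = 9 + 2*h**2)
s = 5 (s = (7 - 2)/1 = 1*5 = 5)
s - (0*V(3) - 7) = 5 - (0*(9 + 2*3**2) - 7) = 5 - (0*(9 + 2*9) - 7) = 5 - (0*(9 + 18) - 7) = 5 - (0*27 - 7) = 5 - (0 - 7) = 5 - 1*(-7) = 5 + 7 = 12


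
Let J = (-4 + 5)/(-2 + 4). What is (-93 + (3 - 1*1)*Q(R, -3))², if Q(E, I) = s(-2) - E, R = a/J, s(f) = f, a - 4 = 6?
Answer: 18769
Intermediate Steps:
J = ½ (J = 1/2 = 1*(½) = ½ ≈ 0.50000)
a = 10 (a = 4 + 6 = 10)
R = 20 (R = 10/(½) = 10*2 = 20)
Q(E, I) = -2 - E
(-93 + (3 - 1*1)*Q(R, -3))² = (-93 + (3 - 1*1)*(-2 - 1*20))² = (-93 + (3 - 1)*(-2 - 20))² = (-93 + 2*(-22))² = (-93 - 44)² = (-137)² = 18769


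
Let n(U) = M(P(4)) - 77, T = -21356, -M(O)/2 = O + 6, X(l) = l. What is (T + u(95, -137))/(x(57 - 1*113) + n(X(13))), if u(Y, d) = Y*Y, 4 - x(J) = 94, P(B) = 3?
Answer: 12331/185 ≈ 66.654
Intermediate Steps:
x(J) = -90 (x(J) = 4 - 1*94 = 4 - 94 = -90)
u(Y, d) = Y²
M(O) = -12 - 2*O (M(O) = -2*(O + 6) = -2*(6 + O) = -12 - 2*O)
n(U) = -95 (n(U) = (-12 - 2*3) - 77 = (-12 - 6) - 77 = -18 - 77 = -95)
(T + u(95, -137))/(x(57 - 1*113) + n(X(13))) = (-21356 + 95²)/(-90 - 95) = (-21356 + 9025)/(-185) = -12331*(-1/185) = 12331/185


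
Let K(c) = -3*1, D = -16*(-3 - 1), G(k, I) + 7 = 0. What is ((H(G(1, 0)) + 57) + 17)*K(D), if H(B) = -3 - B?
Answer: -234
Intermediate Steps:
G(k, I) = -7 (G(k, I) = -7 + 0 = -7)
D = 64 (D = -16*(-4) = -4*(-16) = 64)
K(c) = -3
((H(G(1, 0)) + 57) + 17)*K(D) = (((-3 - 1*(-7)) + 57) + 17)*(-3) = (((-3 + 7) + 57) + 17)*(-3) = ((4 + 57) + 17)*(-3) = (61 + 17)*(-3) = 78*(-3) = -234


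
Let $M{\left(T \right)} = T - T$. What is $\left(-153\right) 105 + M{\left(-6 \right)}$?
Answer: $-16065$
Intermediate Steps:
$M{\left(T \right)} = 0$
$\left(-153\right) 105 + M{\left(-6 \right)} = \left(-153\right) 105 + 0 = -16065 + 0 = -16065$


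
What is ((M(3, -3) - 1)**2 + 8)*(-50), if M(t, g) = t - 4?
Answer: -600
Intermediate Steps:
M(t, g) = -4 + t
((M(3, -3) - 1)**2 + 8)*(-50) = (((-4 + 3) - 1)**2 + 8)*(-50) = ((-1 - 1)**2 + 8)*(-50) = ((-2)**2 + 8)*(-50) = (4 + 8)*(-50) = 12*(-50) = -600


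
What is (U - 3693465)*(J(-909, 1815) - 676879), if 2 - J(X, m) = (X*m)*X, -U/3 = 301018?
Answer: 6896510891238948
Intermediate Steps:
U = -903054 (U = -3*301018 = -903054)
J(X, m) = 2 - m*X² (J(X, m) = 2 - X*m*X = 2 - m*X²)
(U - 3693465)*(J(-909, 1815) - 676879) = (-903054 - 3693465)*((2 - 1*1815*(-909)²) - 676879) = -4596519*((2 - 1*1815*826281) - 676879) = -4596519*((2 - 1499700015) - 676879) = -4596519*(-1499700013 - 676879) = -4596519*(-1500376892) = 6896510891238948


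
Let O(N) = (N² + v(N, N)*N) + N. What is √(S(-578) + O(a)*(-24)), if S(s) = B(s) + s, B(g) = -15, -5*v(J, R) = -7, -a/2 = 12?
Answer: I*√325865/5 ≈ 114.17*I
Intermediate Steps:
a = -24 (a = -2*12 = -24)
v(J, R) = 7/5 (v(J, R) = -⅕*(-7) = 7/5)
O(N) = N² + 12*N/5 (O(N) = (N² + 7*N/5) + N = N² + 12*N/5)
S(s) = -15 + s
√(S(-578) + O(a)*(-24)) = √((-15 - 578) + ((⅕)*(-24)*(12 + 5*(-24)))*(-24)) = √(-593 + ((⅕)*(-24)*(12 - 120))*(-24)) = √(-593 + ((⅕)*(-24)*(-108))*(-24)) = √(-593 + (2592/5)*(-24)) = √(-593 - 62208/5) = √(-65173/5) = I*√325865/5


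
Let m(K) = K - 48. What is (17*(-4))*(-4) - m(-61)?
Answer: 381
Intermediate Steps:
m(K) = -48 + K
(17*(-4))*(-4) - m(-61) = (17*(-4))*(-4) - (-48 - 61) = -68*(-4) - 1*(-109) = 272 + 109 = 381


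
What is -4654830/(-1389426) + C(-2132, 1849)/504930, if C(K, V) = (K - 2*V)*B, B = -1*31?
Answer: 43357904548/11692714503 ≈ 3.7081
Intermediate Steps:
B = -31
C(K, V) = -31*K + 62*V (C(K, V) = (K - 2*V)*(-31) = -31*K + 62*V)
-4654830/(-1389426) + C(-2132, 1849)/504930 = -4654830/(-1389426) + (-31*(-2132) + 62*1849)/504930 = -4654830*(-1/1389426) + (66092 + 114638)*(1/504930) = 775805/231571 + 180730*(1/504930) = 775805/231571 + 18073/50493 = 43357904548/11692714503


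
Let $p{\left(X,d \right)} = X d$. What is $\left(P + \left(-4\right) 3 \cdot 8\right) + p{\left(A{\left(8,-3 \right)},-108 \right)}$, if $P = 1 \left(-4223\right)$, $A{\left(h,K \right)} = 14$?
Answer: $-5831$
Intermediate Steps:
$P = -4223$
$\left(P + \left(-4\right) 3 \cdot 8\right) + p{\left(A{\left(8,-3 \right)},-108 \right)} = \left(-4223 + \left(-4\right) 3 \cdot 8\right) + 14 \left(-108\right) = \left(-4223 - 96\right) - 1512 = -4319 - 1512 = -5831$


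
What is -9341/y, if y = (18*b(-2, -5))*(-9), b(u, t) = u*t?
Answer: 9341/1620 ≈ 5.7661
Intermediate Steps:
b(u, t) = t*u
y = -1620 (y = (18*(-5*(-2)))*(-9) = (18*10)*(-9) = 180*(-9) = -1620)
-9341/y = -9341/(-1620) = -9341*(-1/1620) = 9341/1620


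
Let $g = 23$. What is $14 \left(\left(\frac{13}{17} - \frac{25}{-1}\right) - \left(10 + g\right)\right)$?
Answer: $- \frac{1722}{17} \approx -101.29$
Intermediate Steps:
$14 \left(\left(\frac{13}{17} - \frac{25}{-1}\right) - \left(10 + g\right)\right) = 14 \left(\left(\frac{13}{17} - \frac{25}{-1}\right) - 33\right) = 14 \left(\left(13 \cdot \frac{1}{17} - -25\right) - 33\right) = 14 \left(\left(\frac{13}{17} + 25\right) - 33\right) = 14 \left(\frac{438}{17} - 33\right) = 14 \left(- \frac{123}{17}\right) = - \frac{1722}{17}$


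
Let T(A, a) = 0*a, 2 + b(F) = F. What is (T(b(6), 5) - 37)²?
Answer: 1369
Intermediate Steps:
b(F) = -2 + F
T(A, a) = 0
(T(b(6), 5) - 37)² = (0 - 37)² = (-37)² = 1369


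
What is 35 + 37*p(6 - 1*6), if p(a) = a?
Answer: 35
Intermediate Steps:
35 + 37*p(6 - 1*6) = 35 + 37*(6 - 1*6) = 35 + 37*(6 - 6) = 35 + 37*0 = 35 + 0 = 35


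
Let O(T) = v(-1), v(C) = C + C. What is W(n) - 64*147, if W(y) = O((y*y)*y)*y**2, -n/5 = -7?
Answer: -11858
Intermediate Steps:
n = 35 (n = -5*(-7) = 35)
v(C) = 2*C
O(T) = -2 (O(T) = 2*(-1) = -2)
W(y) = -2*y**2
W(n) - 64*147 = -2*35**2 - 64*147 = -2*1225 - 9408 = -2450 - 9408 = -11858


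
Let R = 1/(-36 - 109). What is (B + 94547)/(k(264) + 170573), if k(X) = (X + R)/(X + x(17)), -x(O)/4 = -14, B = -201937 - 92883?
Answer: -9292667200/7914625479 ≈ -1.1741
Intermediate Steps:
B = -294820
x(O) = 56 (x(O) = -4*(-14) = 56)
R = -1/145 (R = 1/(-145) = -1/145 ≈ -0.0068966)
k(X) = (-1/145 + X)/(56 + X) (k(X) = (X - 1/145)/(X + 56) = (-1/145 + X)/(56 + X))
(B + 94547)/(k(264) + 170573) = (-294820 + 94547)/((-1/145 + 264)/(56 + 264) + 170573) = -200273/((38279/145)/320 + 170573) = -200273/((1/320)*(38279/145) + 170573) = -200273/(38279/46400 + 170573) = -200273/7914625479/46400 = -200273*46400/7914625479 = -9292667200/7914625479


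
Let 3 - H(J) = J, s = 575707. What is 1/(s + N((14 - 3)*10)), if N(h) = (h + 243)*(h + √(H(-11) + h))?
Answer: 614537/377640272853 - 706*√31/377640272853 ≈ 1.6169e-6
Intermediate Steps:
H(J) = 3 - J
N(h) = (243 + h)*(h + √(14 + h)) (N(h) = (h + 243)*(h + √((3 - 1*(-11)) + h)) = (243 + h)*(h + √((3 + 11) + h)) = (243 + h)*(h + √(14 + h)))
1/(s + N((14 - 3)*10)) = 1/(575707 + (((14 - 3)*10)² + 243*((14 - 3)*10) + 243*√(14 + (14 - 3)*10) + ((14 - 3)*10)*√(14 + (14 - 3)*10))) = 1/(575707 + ((11*10)² + 243*(11*10) + 243*√(14 + 11*10) + (11*10)*√(14 + 11*10))) = 1/(575707 + (110² + 243*110 + 243*√(14 + 110) + 110*√(14 + 110))) = 1/(575707 + (12100 + 26730 + 243*√124 + 110*√124)) = 1/(575707 + (12100 + 26730 + 243*(2*√31) + 110*(2*√31))) = 1/(575707 + (12100 + 26730 + 486*√31 + 220*√31)) = 1/(575707 + (38830 + 706*√31)) = 1/(614537 + 706*√31)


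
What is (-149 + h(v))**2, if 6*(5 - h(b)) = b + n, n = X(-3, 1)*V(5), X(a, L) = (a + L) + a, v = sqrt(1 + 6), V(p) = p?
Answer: (839 + sqrt(7))**2/36 ≈ 19677.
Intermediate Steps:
v = sqrt(7) ≈ 2.6458
X(a, L) = L + 2*a (X(a, L) = (L + a) + a = L + 2*a)
n = -25 (n = (1 + 2*(-3))*5 = (1 - 6)*5 = -5*5 = -25)
h(b) = 55/6 - b/6 (h(b) = 5 - (b - 25)/6 = 5 - (-25 + b)/6 = 5 + (25/6 - b/6) = 55/6 - b/6)
(-149 + h(v))**2 = (-149 + (55/6 - sqrt(7)/6))**2 = (-839/6 - sqrt(7)/6)**2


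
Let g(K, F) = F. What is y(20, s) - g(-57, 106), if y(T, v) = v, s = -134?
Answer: -240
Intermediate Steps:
y(20, s) - g(-57, 106) = -134 - 1*106 = -134 - 106 = -240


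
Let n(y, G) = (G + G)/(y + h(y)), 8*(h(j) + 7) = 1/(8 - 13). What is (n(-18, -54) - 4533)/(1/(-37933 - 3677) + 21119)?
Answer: -188626992930/879640350589 ≈ -0.21444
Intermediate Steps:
h(j) = -281/40 (h(j) = -7 + 1/(8*(8 - 13)) = -7 + (⅛)/(-5) = -7 + (⅛)*(-⅕) = -7 - 1/40 = -281/40)
n(y, G) = 2*G/(-281/40 + y) (n(y, G) = (G + G)/(y - 281/40) = (2*G)/(-281/40 + y) = 2*G/(-281/40 + y))
(n(-18, -54) - 4533)/(1/(-37933 - 3677) + 21119) = (80*(-54)/(-281 + 40*(-18)) - 4533)/(1/(-37933 - 3677) + 21119) = (80*(-54)/(-281 - 720) - 4533)/(1/(-41610) + 21119) = (80*(-54)/(-1001) - 4533)/(-1/41610 + 21119) = (80*(-54)*(-1/1001) - 4533)/(878761589/41610) = (4320/1001 - 4533)*(41610/878761589) = -4533213/1001*41610/878761589 = -188626992930/879640350589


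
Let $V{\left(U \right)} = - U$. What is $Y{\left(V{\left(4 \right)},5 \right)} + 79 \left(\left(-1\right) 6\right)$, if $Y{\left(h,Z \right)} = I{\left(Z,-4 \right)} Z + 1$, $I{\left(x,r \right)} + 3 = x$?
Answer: $-463$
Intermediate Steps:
$I{\left(x,r \right)} = -3 + x$
$Y{\left(h,Z \right)} = 1 + Z \left(-3 + Z\right)$ ($Y{\left(h,Z \right)} = \left(-3 + Z\right) Z + 1 = Z \left(-3 + Z\right) + 1 = 1 + Z \left(-3 + Z\right)$)
$Y{\left(V{\left(4 \right)},5 \right)} + 79 \left(\left(-1\right) 6\right) = \left(1 + 5 \left(-3 + 5\right)\right) + 79 \left(\left(-1\right) 6\right) = \left(1 + 5 \cdot 2\right) + 79 \left(-6\right) = \left(1 + 10\right) - 474 = 11 - 474 = -463$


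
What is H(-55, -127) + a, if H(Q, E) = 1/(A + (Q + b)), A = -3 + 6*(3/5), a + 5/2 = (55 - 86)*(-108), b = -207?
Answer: 8745127/2614 ≈ 3345.5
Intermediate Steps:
a = 6691/2 (a = -5/2 + (55 - 86)*(-108) = -5/2 - 31*(-108) = -5/2 + 3348 = 6691/2 ≈ 3345.5)
A = ⅗ (A = -3 + 6*(3*(⅕)) = -3 + 6*(⅗) = -3 + 18/5 = ⅗ ≈ 0.60000)
H(Q, E) = 1/(-1032/5 + Q) (H(Q, E) = 1/(⅗ + (Q - 207)) = 1/(⅗ + (-207 + Q)) = 1/(-1032/5 + Q))
H(-55, -127) + a = 5/(-1032 + 5*(-55)) + 6691/2 = 5/(-1032 - 275) + 6691/2 = 5/(-1307) + 6691/2 = 5*(-1/1307) + 6691/2 = -5/1307 + 6691/2 = 8745127/2614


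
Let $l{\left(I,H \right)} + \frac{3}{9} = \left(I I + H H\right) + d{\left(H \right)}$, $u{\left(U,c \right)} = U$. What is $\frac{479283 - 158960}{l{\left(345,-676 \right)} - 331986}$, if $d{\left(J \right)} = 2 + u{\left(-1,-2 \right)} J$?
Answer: $\frac{960969}{734078} \approx 1.3091$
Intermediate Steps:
$d{\left(J \right)} = 2 - J$
$l{\left(I,H \right)} = \frac{5}{3} + H^{2} + I^{2} - H$ ($l{\left(I,H \right)} = - \frac{1}{3} - \left(-2 + H - H H - I I\right) = - \frac{1}{3} - \left(-2 + H - H^{2} - I^{2}\right) = - \frac{1}{3} + \left(2 + H^{2} + I^{2} - H\right) = \frac{5}{3} + H^{2} + I^{2} - H$)
$\frac{479283 - 158960}{l{\left(345,-676 \right)} - 331986} = \frac{479283 - 158960}{\left(\frac{5}{3} + \left(-676\right)^{2} + 345^{2} - -676\right) - 331986} = \frac{320323}{\left(\frac{5}{3} + 456976 + 119025 + 676\right) - 331986} = \frac{320323}{\frac{1730036}{3} - 331986} = \frac{320323}{\frac{734078}{3}} = 320323 \cdot \frac{3}{734078} = \frac{960969}{734078}$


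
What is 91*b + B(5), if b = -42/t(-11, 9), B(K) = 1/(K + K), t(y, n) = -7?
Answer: 5461/10 ≈ 546.10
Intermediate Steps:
B(K) = 1/(2*K)
b = 6 (b = -42/(-7) = -42*(-⅐) = 6)
91*b + B(5) = 91*6 + (½)/5 = 546 + (½)*(⅕) = 546 + ⅒ = 5461/10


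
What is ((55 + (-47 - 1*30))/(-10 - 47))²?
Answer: 484/3249 ≈ 0.14897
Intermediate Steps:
((55 + (-47 - 1*30))/(-10 - 47))² = ((55 + (-47 - 30))/(-57))² = ((55 - 77)*(-1/57))² = (-22*(-1/57))² = (22/57)² = 484/3249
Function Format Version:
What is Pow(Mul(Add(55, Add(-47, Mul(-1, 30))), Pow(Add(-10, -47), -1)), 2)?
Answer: Rational(484, 3249) ≈ 0.14897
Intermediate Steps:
Pow(Mul(Add(55, Add(-47, Mul(-1, 30))), Pow(Add(-10, -47), -1)), 2) = Pow(Mul(Add(55, Add(-47, -30)), Pow(-57, -1)), 2) = Pow(Mul(Add(55, -77), Rational(-1, 57)), 2) = Pow(Mul(-22, Rational(-1, 57)), 2) = Pow(Rational(22, 57), 2) = Rational(484, 3249)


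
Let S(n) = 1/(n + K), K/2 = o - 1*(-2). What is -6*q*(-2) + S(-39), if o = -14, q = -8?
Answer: -6049/63 ≈ -96.016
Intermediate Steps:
K = -24 (K = 2*(-14 - 1*(-2)) = 2*(-14 + 2) = 2*(-12) = -24)
S(n) = 1/(-24 + n) (S(n) = 1/(n - 24) = 1/(-24 + n))
-6*q*(-2) + S(-39) = -6*(-8)*(-2) + 1/(-24 - 39) = 48*(-2) + 1/(-63) = -96 - 1/63 = -6049/63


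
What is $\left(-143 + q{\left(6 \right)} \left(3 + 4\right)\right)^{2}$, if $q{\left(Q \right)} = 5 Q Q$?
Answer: $1247689$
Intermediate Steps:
$q{\left(Q \right)} = 5 Q^{2}$
$\left(-143 + q{\left(6 \right)} \left(3 + 4\right)\right)^{2} = \left(-143 + 5 \cdot 6^{2} \left(3 + 4\right)\right)^{2} = \left(-143 + 5 \cdot 36 \cdot 7\right)^{2} = \left(-143 + 180 \cdot 7\right)^{2} = \left(-143 + 1260\right)^{2} = 1117^{2} = 1247689$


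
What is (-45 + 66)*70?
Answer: 1470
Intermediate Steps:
(-45 + 66)*70 = 21*70 = 1470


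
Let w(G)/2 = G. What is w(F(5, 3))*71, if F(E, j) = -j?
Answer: -426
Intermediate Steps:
w(G) = 2*G
w(F(5, 3))*71 = (2*(-1*3))*71 = (2*(-3))*71 = -6*71 = -426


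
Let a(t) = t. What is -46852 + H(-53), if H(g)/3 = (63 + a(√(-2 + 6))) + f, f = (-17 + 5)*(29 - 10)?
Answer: -47341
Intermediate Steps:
f = -228 (f = -12*19 = -228)
H(g) = -489 (H(g) = 3*((63 + √(-2 + 6)) - 228) = 3*((63 + √4) - 228) = 3*((63 + 2) - 228) = 3*(65 - 228) = 3*(-163) = -489)
-46852 + H(-53) = -46852 - 489 = -47341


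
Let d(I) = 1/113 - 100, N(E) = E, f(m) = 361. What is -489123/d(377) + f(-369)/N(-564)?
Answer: 31168708097/6372636 ≈ 4891.0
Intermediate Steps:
d(I) = -11299/113 (d(I) = 1/113 - 100 = -11299/113)
-489123/d(377) + f(-369)/N(-564) = -489123/(-11299/113) + 361/(-564) = -489123*(-113/11299) + 361*(-1/564) = 55270899/11299 - 361/564 = 31168708097/6372636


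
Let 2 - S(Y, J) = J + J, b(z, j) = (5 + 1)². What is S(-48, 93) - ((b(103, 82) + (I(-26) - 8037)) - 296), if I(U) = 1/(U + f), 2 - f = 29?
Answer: 429990/53 ≈ 8113.0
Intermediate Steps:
f = -27 (f = 2 - 1*29 = 2 - 29 = -27)
I(U) = 1/(-27 + U) (I(U) = 1/(U - 27) = 1/(-27 + U))
b(z, j) = 36 (b(z, j) = 6² = 36)
S(Y, J) = 2 - 2*J (S(Y, J) = 2 - (J + J) = 2 - 2*J)
S(-48, 93) - ((b(103, 82) + (I(-26) - 8037)) - 296) = (2 - 2*93) - ((36 + (1/(-27 - 26) - 8037)) - 296) = (2 - 186) - ((36 + (1/(-53) - 8037)) - 296) = -184 - ((36 + (-1/53 - 8037)) - 296) = -184 - ((36 - 425962/53) - 296) = -184 - (-424054/53 - 296) = -184 - 1*(-439742/53) = -184 + 439742/53 = 429990/53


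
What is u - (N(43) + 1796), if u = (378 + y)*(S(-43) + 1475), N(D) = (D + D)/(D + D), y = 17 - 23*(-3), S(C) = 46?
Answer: 703947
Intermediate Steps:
y = 86 (y = 17 + 69 = 86)
N(D) = 1 (N(D) = (2*D)/((2*D)) = (2*D)*(1/(2*D)) = 1)
u = 705744 (u = (378 + 86)*(46 + 1475) = 464*1521 = 705744)
u - (N(43) + 1796) = 705744 - (1 + 1796) = 705744 - 1*1797 = 705744 - 1797 = 703947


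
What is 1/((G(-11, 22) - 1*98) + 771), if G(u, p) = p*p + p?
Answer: 1/1179 ≈ 0.00084818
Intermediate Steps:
G(u, p) = p + p² (G(u, p) = p² + p = p + p²)
1/((G(-11, 22) - 1*98) + 771) = 1/((22*(1 + 22) - 1*98) + 771) = 1/((22*23 - 98) + 771) = 1/((506 - 98) + 771) = 1/(408 + 771) = 1/1179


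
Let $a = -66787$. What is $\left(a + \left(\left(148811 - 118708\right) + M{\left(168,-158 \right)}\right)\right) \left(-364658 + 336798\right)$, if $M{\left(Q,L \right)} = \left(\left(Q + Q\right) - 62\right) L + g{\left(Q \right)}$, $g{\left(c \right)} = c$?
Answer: $2223450880$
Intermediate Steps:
$M{\left(Q,L \right)} = Q + L \left(-62 + 2 Q\right)$ ($M{\left(Q,L \right)} = \left(\left(Q + Q\right) - 62\right) L + Q = \left(2 Q - 62\right) L + Q = \left(-62 + 2 Q\right) L + Q = L \left(-62 + 2 Q\right) + Q = Q + L \left(-62 + 2 Q\right)$)
$\left(a + \left(\left(148811 - 118708\right) + M{\left(168,-158 \right)}\right)\right) \left(-364658 + 336798\right) = \left(-66787 + \left(\left(148811 - 118708\right) + \left(168 - -9796 + 2 \left(-158\right) 168\right)\right)\right) \left(-364658 + 336798\right) = \left(-66787 + \left(30103 + \left(168 + 9796 - 53088\right)\right)\right) \left(-27860\right) = \left(-66787 + \left(30103 - 43124\right)\right) \left(-27860\right) = \left(-66787 - 13021\right) \left(-27860\right) = \left(-79808\right) \left(-27860\right) = 2223450880$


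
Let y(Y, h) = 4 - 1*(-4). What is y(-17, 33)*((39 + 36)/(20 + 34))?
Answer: 100/9 ≈ 11.111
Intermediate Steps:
y(Y, h) = 8 (y(Y, h) = 4 + 4 = 8)
y(-17, 33)*((39 + 36)/(20 + 34)) = 8*((39 + 36)/(20 + 34)) = 8*(75/54) = 8*(75*(1/54)) = 8*(25/18) = 100/9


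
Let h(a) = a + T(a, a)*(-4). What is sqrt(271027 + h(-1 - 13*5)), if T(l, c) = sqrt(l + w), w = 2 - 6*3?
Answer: sqrt(270961 - 4*I*sqrt(82)) ≈ 520.54 - 0.035*I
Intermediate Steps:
w = -16 (w = 2 - 1*18 = 2 - 18 = -16)
T(l, c) = sqrt(-16 + l) (T(l, c) = sqrt(l - 16) = sqrt(-16 + l))
h(a) = a - 4*sqrt(-16 + a) (h(a) = a + sqrt(-16 + a)*(-4) = a - 4*sqrt(-16 + a))
sqrt(271027 + h(-1 - 13*5)) = sqrt(271027 + ((-1 - 13*5) - 4*sqrt(-16 + (-1 - 13*5)))) = sqrt(271027 + ((-1 - 65) - 4*sqrt(-16 + (-1 - 65)))) = sqrt(271027 + (-66 - 4*sqrt(-16 - 66))) = sqrt(271027 + (-66 - 4*I*sqrt(82))) = sqrt(270961 - 4*I*sqrt(82))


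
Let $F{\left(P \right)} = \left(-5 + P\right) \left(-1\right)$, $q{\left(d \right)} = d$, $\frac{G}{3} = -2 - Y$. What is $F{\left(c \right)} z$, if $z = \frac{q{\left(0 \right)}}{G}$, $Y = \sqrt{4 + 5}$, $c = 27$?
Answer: $0$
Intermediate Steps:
$Y = 3$ ($Y = \sqrt{9} = 3$)
$G = -15$ ($G = 3 \left(-2 - 3\right) = 3 \left(-5\right) = -15$)
$z = 0$ ($z = \frac{0}{-15} = 0 \left(- \frac{1}{15}\right) = 0$)
$F{\left(P \right)} = 5 - P$
$F{\left(c \right)} z = \left(5 - 27\right) 0 = \left(-22\right) 0 = 0$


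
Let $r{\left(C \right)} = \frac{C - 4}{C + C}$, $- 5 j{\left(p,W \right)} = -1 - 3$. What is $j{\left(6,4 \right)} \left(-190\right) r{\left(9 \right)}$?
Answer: $- \frac{380}{9} \approx -42.222$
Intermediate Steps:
$j{\left(p,W \right)} = \frac{4}{5}$ ($j{\left(p,W \right)} = - \frac{-1 - 3}{5} = \left(- \frac{1}{5}\right) \left(-4\right) = \frac{4}{5}$)
$r{\left(C \right)} = \frac{-4 + C}{2 C}$
$j{\left(6,4 \right)} \left(-190\right) r{\left(9 \right)} = \frac{4}{5} \left(-190\right) \frac{-4 + 9}{2 \cdot 9} = - 152 \cdot \frac{1}{2} \cdot \frac{1}{9} \cdot 5 = \left(-152\right) \frac{5}{18} = - \frac{380}{9}$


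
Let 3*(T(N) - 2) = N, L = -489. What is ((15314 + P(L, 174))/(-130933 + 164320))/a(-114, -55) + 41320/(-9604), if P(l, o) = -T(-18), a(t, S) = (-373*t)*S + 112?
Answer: -134425624268183/31244521698971 ≈ -4.3024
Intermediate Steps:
a(t, S) = 112 - 373*S*t (a(t, S) = -373*S*t + 112 = 112 - 373*S*t)
T(N) = 2 + N/3
P(l, o) = 4 (P(l, o) = -(2 + (1/3)*(-18)) = -(2 - 6) = -1*(-4) = 4)
((15314 + P(L, 174))/(-130933 + 164320))/a(-114, -55) + 41320/(-9604) = ((15314 + 4)/(-130933 + 164320))/(112 - 373*(-55)*(-114)) + 41320/(-9604) = (15318/33387)/(112 - 2338710) + 41320*(-1/9604) = (15318*(1/33387))/(-2338598) - 10330/2401 = (5106/11129)*(-1/2338598) - 10330/2401 = -2553/13013128571 - 10330/2401 = -134425624268183/31244521698971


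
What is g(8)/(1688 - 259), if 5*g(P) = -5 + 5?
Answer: 0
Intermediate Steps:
g(P) = 0 (g(P) = (-5 + 5)/5 = (⅕)*0 = 0)
g(8)/(1688 - 259) = 0/(1688 - 259) = 0/1429 = 0*(1/1429) = 0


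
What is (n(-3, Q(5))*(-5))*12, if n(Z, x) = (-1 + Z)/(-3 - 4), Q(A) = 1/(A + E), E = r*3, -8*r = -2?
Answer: -240/7 ≈ -34.286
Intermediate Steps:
r = 1/4 (r = -1/8*(-2) = 1/4 ≈ 0.25000)
E = 3/4 (E = (1/4)*3 = 3/4 ≈ 0.75000)
Q(A) = 1/(3/4 + A) (Q(A) = 1/(A + 3/4) = 1/(3/4 + A))
n(Z, x) = 1/7 - Z/7 (n(Z, x) = (-1 + Z)/(-7) = (-1 + Z)*(-1/7) = 1/7 - Z/7)
(n(-3, Q(5))*(-5))*12 = ((1/7 - 1/7*(-3))*(-5))*12 = ((1/7 + 3/7)*(-5))*12 = ((4/7)*(-5))*12 = -20/7*12 = -240/7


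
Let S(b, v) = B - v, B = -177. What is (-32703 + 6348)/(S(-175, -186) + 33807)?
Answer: -8785/11272 ≈ -0.77936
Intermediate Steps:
S(b, v) = -177 - v
(-32703 + 6348)/(S(-175, -186) + 33807) = (-32703 + 6348)/((-177 - 1*(-186)) + 33807) = -26355/((-177 + 186) + 33807) = -26355/(9 + 33807) = -26355/33816 = -26355*1/33816 = -8785/11272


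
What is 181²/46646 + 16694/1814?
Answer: 419068389/42307922 ≈ 9.9052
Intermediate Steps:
181²/46646 + 16694/1814 = 32761*(1/46646) + 16694*(1/1814) = 32761/46646 + 8347/907 = 419068389/42307922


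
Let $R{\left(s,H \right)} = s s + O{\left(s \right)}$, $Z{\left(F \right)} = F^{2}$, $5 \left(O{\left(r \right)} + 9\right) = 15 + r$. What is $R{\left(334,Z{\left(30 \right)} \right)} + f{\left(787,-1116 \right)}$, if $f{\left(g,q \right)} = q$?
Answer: $\frac{552504}{5} \approx 1.105 \cdot 10^{5}$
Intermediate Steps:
$O{\left(r \right)} = -6 + \frac{r}{5}$ ($O{\left(r \right)} = -9 + \frac{15 + r}{5} = -9 + \left(3 + \frac{r}{5}\right) = -6 + \frac{r}{5}$)
$R{\left(s,H \right)} = -6 + s^{2} + \frac{s}{5}$ ($R{\left(s,H \right)} = s s + \left(-6 + \frac{s}{5}\right) = s^{2} + \left(-6 + \frac{s}{5}\right) = -6 + s^{2} + \frac{s}{5}$)
$R{\left(334,Z{\left(30 \right)} \right)} + f{\left(787,-1116 \right)} = \left(-6 + 334^{2} + \frac{1}{5} \cdot 334\right) - 1116 = \left(-6 + 111556 + \frac{334}{5}\right) - 1116 = \frac{558084}{5} - 1116 = \frac{552504}{5}$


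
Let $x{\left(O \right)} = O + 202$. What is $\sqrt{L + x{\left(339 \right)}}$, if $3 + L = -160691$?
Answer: $i \sqrt{160153} \approx 400.19 i$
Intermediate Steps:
$x{\left(O \right)} = 202 + O$
$L = -160694$ ($L = -3 - 160691 = -160694$)
$\sqrt{L + x{\left(339 \right)}} = \sqrt{-160694 + \left(202 + 339\right)} = \sqrt{-160694 + 541} = \sqrt{-160153} = i \sqrt{160153}$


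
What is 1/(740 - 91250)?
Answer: -1/90510 ≈ -1.1048e-5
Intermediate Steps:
1/(740 - 91250) = 1/(-90510) = -1/90510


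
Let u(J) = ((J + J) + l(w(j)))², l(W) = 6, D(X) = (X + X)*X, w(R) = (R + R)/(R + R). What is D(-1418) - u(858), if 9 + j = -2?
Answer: 1056164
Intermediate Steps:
j = -11 (j = -9 - 2 = -11)
w(R) = 1 (w(R) = (2*R)/((2*R)) = (2*R)*(1/(2*R)) = 1)
D(X) = 2*X² (D(X) = (2*X)*X = 2*X²)
u(J) = (6 + 2*J)² (u(J) = ((J + J) + 6)² = (2*J + 6)² = (6 + 2*J)²)
D(-1418) - u(858) = 2*(-1418)² - 4*(3 + 858)² = 2*2010724 - 4*861² = 4021448 - 4*741321 = 4021448 - 1*2965284 = 4021448 - 2965284 = 1056164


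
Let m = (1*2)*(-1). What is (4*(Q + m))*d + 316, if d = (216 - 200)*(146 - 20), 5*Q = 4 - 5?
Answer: -87124/5 ≈ -17425.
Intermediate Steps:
Q = -1/5 (Q = (4 - 5)/5 = (1/5)*(-1) = -1/5 ≈ -0.20000)
m = -2 (m = 2*(-1) = -2)
d = 2016 (d = 16*126 = 2016)
(4*(Q + m))*d + 316 = (4*(-1/5 - 2))*2016 + 316 = (4*(-11/5))*2016 + 316 = -44/5*2016 + 316 = -88704/5 + 316 = -87124/5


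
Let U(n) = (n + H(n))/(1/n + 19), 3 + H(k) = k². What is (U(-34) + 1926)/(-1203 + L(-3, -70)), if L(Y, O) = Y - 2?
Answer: -106693/64930 ≈ -1.6432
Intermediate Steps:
L(Y, O) = -2 + Y
H(k) = -3 + k²
U(n) = (-3 + n + n²)/(19 + 1/n) (U(n) = (n + (-3 + n²))/(1/n + 19) = (-3 + n + n²)/(19 + 1/n))
(U(-34) + 1926)/(-1203 + L(-3, -70)) = (-34*(-3 - 34 + (-34)²)/(1 + 19*(-34)) + 1926)/(-1203 + (-2 - 3)) = (-34*(-3 - 34 + 1156)/(1 - 646) + 1926)/(-1203 - 5) = (-34*1119/(-645) + 1926)/(-1208) = (-34*(-1/645)*1119 + 1926)*(-1/1208) = (12682/215 + 1926)*(-1/1208) = (426772/215)*(-1/1208) = -106693/64930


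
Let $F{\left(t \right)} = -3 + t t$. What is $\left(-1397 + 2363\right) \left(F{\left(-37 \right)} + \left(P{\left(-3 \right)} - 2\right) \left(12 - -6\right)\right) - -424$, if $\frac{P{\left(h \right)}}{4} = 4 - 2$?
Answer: $1424308$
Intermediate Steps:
$F{\left(t \right)} = -3 + t^{2}$
$P{\left(h \right)} = 8$ ($P{\left(h \right)} = 4 \left(4 - 2\right) = 4 \cdot 2 = 8$)
$\left(-1397 + 2363\right) \left(F{\left(-37 \right)} + \left(P{\left(-3 \right)} - 2\right) \left(12 - -6\right)\right) - -424 = \left(-1397 + 2363\right) \left(\left(-3 + \left(-37\right)^{2}\right) + \left(8 - 2\right) \left(12 - -6\right)\right) - -424 = 966 \left(\left(-3 + 1369\right) + 6 \left(12 + 6\right)\right) + 424 = 966 \left(1366 + 6 \cdot 18\right) + 424 = 966 \left(1366 + 108\right) + 424 = 966 \cdot 1474 + 424 = 1423884 + 424 = 1424308$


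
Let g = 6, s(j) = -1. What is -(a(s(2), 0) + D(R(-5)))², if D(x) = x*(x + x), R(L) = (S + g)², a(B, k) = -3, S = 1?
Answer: -23030401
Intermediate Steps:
R(L) = 49 (R(L) = (1 + 6)² = 7² = 49)
D(x) = 2*x² (D(x) = x*(2*x) = 2*x²)
-(a(s(2), 0) + D(R(-5)))² = -(-3 + 2*49²)² = -(-3 + 2*2401)² = -(-3 + 4802)² = -1*4799² = -1*23030401 = -23030401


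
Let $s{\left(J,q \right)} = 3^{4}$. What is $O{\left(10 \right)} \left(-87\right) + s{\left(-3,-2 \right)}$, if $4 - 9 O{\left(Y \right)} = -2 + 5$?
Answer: $\frac{214}{3} \approx 71.333$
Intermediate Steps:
$s{\left(J,q \right)} = 81$
$O{\left(Y \right)} = \frac{1}{9}$ ($O{\left(Y \right)} = \frac{4}{9} - \frac{-2 + 5}{9} = \frac{4}{9} - \frac{1}{3} = \frac{1}{9}$)
$O{\left(10 \right)} \left(-87\right) + s{\left(-3,-2 \right)} = \frac{1}{9} \left(-87\right) + 81 = - \frac{29}{3} + 81 = \frac{214}{3}$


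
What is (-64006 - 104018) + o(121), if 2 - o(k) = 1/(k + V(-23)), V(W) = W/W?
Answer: -20498685/122 ≈ -1.6802e+5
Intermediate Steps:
V(W) = 1
o(k) = 2 - 1/(1 + k) (o(k) = 2 - 1/(k + 1) = 2 - 1/(1 + k))
(-64006 - 104018) + o(121) = (-64006 - 104018) + (1 + 2*121)/(1 + 121) = -168024 + (1 + 242)/122 = -168024 + (1/122)*243 = -168024 + 243/122 = -20498685/122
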